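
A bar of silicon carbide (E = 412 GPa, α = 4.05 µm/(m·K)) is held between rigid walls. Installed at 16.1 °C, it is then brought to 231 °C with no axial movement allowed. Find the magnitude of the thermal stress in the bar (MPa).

ΔT = 214.9 K. Constrained thermal stress σ = E·α·ΔT = 412.0×10³ MPa × 4.05×10⁻⁶ × 214.9 = 359 MPa (compressive).

359 MPa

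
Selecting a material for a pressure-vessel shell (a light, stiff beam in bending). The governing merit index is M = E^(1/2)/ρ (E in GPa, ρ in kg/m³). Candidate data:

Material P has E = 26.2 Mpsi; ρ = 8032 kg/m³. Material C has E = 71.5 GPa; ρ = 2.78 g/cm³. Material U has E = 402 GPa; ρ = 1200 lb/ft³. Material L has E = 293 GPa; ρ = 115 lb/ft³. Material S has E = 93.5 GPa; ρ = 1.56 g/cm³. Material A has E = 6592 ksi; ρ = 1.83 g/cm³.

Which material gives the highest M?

material L

After converting to SI:
  material P: E = 180.6 GPa, ρ = 8032 kg/m³
  material C: E = 71.50 GPa, ρ = 2780 kg/m³
  material U: E = 402.0 GPa, ρ = 19220 kg/m³
  material L: E = 293.0 GPa, ρ = 1842 kg/m³
  material S: E = 93.50 GPa, ρ = 1560 kg/m³
  material A: E = 45.45 GPa, ρ = 1830 kg/m³
  material L: M = 9.29×10⁻³
  material S: M = 6.20×10⁻³
  material A: M = 3.68×10⁻³
  material C: M = 3.04×10⁻³
  material P: M = 1.67×10⁻³
  material U: M = 1.04×10⁻³
Highest index: material L.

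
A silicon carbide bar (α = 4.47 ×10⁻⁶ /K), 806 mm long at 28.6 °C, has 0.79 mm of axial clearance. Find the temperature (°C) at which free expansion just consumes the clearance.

α·L₀·ΔT = 0.79 mm ⇒ ΔT = 0.79 / (4.47×10⁻⁶ × 806.0) = 219.3 K.
T = 28.6 + 219.3 = 247.9 °C.

248 °C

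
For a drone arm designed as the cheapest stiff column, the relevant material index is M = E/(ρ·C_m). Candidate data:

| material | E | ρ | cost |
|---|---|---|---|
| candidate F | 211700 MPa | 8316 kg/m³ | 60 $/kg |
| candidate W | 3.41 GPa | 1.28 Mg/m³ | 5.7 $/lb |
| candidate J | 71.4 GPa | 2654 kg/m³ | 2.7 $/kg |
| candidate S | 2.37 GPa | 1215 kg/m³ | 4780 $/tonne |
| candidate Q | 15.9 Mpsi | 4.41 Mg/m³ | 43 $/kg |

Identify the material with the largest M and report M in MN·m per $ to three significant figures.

candidate J, M = 9.96 MN·m per $

Convert each candidate to consistent units, then evaluate M:
  candidate F: E = 211.7 GPa, ρ = 8316 kg/m³, cost = 60.00 $/kg
  candidate W: E = 3.410 GPa, ρ = 1280 kg/m³, cost = 12.57 $/kg
  candidate J: E = 71.40 GPa, ρ = 2654 kg/m³, cost = 2.700 $/kg
  candidate S: E = 2.370 GPa, ρ = 1215 kg/m³, cost = 4.780 $/kg
  candidate Q: E = 109.6 GPa, ρ = 4410 kg/m³, cost = 43.00 $/kg
  candidate J: M = 9.96 MN·m per $
  candidate Q: M = 0.578 MN·m per $
  candidate F: M = 0.424 MN·m per $
  candidate S: M = 0.408 MN·m per $
  candidate W: M = 0.212 MN·m per $
Candidate J ranks first.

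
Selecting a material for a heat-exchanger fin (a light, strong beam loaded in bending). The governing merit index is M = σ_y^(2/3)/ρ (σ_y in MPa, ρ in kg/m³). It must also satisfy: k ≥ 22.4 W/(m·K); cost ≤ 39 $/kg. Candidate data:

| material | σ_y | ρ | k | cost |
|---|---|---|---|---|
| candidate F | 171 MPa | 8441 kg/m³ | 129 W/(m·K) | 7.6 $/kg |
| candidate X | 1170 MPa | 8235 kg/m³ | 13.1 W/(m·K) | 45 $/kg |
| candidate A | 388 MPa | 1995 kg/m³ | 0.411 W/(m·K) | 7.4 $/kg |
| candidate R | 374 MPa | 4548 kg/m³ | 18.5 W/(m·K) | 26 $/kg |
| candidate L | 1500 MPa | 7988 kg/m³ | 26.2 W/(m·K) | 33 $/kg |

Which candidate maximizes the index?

Screen on constraints: k ≥ 22.4 W/(m·K); cost ≤ 39 $/kg. Survivors: candidate F, candidate L.
Computing M directly (units already consistent):
  candidate L: M = 16.4×10⁻³
  candidate F: M = 3.65×10⁻³
Candidate L has the largest M.

candidate L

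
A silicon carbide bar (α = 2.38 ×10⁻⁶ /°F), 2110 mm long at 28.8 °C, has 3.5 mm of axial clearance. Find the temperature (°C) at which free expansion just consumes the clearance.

416 °C

α = 2.38×10⁻⁶/°F × 9/5 = 4.28×10⁻⁶/K.
α·L₀·ΔT = 3.5 mm ⇒ ΔT = 3.5 / (4.28×10⁻⁶ × 2110.0) = 387.2 K.
T = 28.8 + 387.2 = 416.0 °C.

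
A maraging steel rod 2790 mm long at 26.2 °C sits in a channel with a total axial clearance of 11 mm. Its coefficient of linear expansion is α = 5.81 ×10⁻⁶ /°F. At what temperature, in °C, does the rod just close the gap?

403 °C

α = 5.81×10⁻⁶/°F × 9/5 = 10.5×10⁻⁶/K.
α·L₀·ΔT = 11.0 mm ⇒ ΔT = 11.0 / (10.5×10⁻⁶ × 2790.0) = 377.0 K.
T = 26.2 + 377.0 = 403.2 °C.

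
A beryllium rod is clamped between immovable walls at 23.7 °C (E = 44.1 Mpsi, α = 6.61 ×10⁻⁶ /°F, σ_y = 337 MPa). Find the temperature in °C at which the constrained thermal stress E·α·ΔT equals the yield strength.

E = 44.1 Mpsi = 304.1 GPa.
α = 6.61×10⁻⁶/°F × 9/5 = 11.9×10⁻⁶/K.
E·α·ΔT = 337.0 MPa ⇒ ΔT = 337.0 / (304.1×10³ × 11.9×10⁻⁶) = 93.15 K.
T = 23.7 + 93.15 = 116.9 °C.

117 °C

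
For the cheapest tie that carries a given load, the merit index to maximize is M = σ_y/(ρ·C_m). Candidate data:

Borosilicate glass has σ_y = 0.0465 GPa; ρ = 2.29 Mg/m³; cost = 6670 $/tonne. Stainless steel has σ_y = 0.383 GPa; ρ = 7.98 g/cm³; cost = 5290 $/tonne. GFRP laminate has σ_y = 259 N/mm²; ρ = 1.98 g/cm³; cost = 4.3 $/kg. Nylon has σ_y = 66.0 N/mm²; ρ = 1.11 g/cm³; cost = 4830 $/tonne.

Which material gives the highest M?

GFRP laminate

Putting every candidate on a common basis:
  borosilicate glass: σ_y = 46.50 MPa, ρ = 2290 kg/m³, cost = 6.670 $/kg
  stainless steel: σ_y = 383.0 MPa, ρ = 7980 kg/m³, cost = 5.290 $/kg
  GFRP laminate: σ_y = 259.0 MPa, ρ = 1980 kg/m³, cost = 4.300 $/kg
  nylon: σ_y = 66.00 MPa, ρ = 1110 kg/m³, cost = 4.830 $/kg
  GFRP laminate: M = 30.4 kN·m per $
  nylon: M = 12.3 kN·m per $
  stainless steel: M = 9.07 kN·m per $
  borosilicate glass: M = 3.04 kN·m per $
The maximum is for GFRP laminate.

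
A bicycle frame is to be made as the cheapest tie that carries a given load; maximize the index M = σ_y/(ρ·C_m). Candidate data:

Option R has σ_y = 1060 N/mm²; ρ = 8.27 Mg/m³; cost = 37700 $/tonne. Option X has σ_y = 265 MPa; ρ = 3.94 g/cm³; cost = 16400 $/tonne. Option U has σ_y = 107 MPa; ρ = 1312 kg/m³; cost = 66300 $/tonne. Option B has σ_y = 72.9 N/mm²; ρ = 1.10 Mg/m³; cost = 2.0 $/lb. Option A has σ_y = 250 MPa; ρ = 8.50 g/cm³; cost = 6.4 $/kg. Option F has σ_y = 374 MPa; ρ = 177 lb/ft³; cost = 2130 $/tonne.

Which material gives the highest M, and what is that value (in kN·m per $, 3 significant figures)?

option F, M = 61.9 kN·m per $

Convert each candidate to consistent units, then evaluate M:
  option R: σ_y = 1060 MPa, ρ = 8270 kg/m³, cost = 37.70 $/kg
  option X: σ_y = 265.0 MPa, ρ = 3940 kg/m³, cost = 16.40 $/kg
  option U: σ_y = 107.0 MPa, ρ = 1312 kg/m³, cost = 66.30 $/kg
  option B: σ_y = 72.90 MPa, ρ = 1100 kg/m³, cost = 4.409 $/kg
  option A: σ_y = 250.0 MPa, ρ = 8500 kg/m³, cost = 6.400 $/kg
  option F: σ_y = 374.0 MPa, ρ = 2835 kg/m³, cost = 2.130 $/kg
  option F: M = 61.9 kN·m per $
  option B: M = 15.0 kN·m per $
  option A: M = 4.60 kN·m per $
  option X: M = 4.10 kN·m per $
  option R: M = 3.40 kN·m per $
  option U: M = 1.23 kN·m per $
Option F ranks first.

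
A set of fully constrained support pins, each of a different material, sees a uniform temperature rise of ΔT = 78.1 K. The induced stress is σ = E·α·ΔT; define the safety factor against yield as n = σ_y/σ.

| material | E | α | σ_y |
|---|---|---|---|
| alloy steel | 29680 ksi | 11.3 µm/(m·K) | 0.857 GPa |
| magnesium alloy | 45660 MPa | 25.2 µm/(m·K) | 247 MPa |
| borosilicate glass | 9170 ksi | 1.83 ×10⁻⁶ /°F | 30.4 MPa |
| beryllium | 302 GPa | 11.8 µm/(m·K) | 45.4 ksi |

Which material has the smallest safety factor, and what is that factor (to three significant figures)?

beryllium, n = 1.12

In consistent units (E in GPa, α in ×10⁻⁶/K, σ_y in MPa):
  alloy steel: E = 204.6, α = 11.3, σ_y = 857.0 → σ = 181 MPa, n = 4.75
  magnesium alloy: E = 45.66, α = 25.2, σ_y = 247.0 → σ = 89.9 MPa, n = 2.75
  borosilicate glass: E = 63.22, α = 3.29, σ_y = 30.40 → σ = 16.3 MPa, n = 1.87
  beryllium: E = 302.0, α = 11.8, σ_y = 313.0 → σ = 278 MPa, n = 1.12
Beryllium has the lowest safety factor, n = 1.12.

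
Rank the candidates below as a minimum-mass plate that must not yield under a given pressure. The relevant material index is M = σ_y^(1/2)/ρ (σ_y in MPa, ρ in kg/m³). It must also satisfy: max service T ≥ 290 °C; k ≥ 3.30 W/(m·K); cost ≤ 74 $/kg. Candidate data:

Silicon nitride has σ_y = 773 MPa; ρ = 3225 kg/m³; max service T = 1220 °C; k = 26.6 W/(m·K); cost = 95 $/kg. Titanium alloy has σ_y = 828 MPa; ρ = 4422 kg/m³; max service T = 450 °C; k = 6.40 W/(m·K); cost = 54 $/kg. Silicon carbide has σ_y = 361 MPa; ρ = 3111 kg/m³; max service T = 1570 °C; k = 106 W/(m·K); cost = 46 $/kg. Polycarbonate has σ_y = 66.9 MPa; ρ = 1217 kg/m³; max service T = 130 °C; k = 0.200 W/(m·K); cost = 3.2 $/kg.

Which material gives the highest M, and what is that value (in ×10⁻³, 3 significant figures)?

titanium alloy, M = 6.51×10⁻³

Screen on constraints: max service T ≥ 290 °C; k ≥ 3.30 W/(m·K); cost ≤ 74 $/kg. Survivors: titanium alloy, silicon carbide.
Computing M directly (units already consistent):
  titanium alloy: M = 6.51×10⁻³
  silicon carbide: M = 6.11×10⁻³
Highest index: titanium alloy.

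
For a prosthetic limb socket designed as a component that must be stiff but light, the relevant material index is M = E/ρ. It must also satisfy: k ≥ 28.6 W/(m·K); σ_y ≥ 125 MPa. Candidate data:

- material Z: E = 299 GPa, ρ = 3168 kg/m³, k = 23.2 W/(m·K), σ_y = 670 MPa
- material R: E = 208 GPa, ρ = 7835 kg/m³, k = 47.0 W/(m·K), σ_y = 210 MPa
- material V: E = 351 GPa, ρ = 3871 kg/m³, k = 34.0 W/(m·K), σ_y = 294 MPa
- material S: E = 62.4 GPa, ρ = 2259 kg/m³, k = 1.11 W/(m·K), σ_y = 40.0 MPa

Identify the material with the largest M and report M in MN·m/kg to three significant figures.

material V, M = 90.7 MN·m/kg

Screen on constraints: k ≥ 28.6 W/(m·K); σ_y ≥ 125 MPa. Survivors: material R, material V.
Evaluate M for each candidate:
  material V: M = 90.7 MN·m/kg
  material R: M = 26.5 MN·m/kg
Highest index: material V.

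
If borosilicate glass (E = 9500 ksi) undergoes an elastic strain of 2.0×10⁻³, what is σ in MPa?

E = 9500 ksi = 65.50 GPa.
σ = E·ε = 65500 MPa × 2.0×10⁻³ = 131 MPa.

131 MPa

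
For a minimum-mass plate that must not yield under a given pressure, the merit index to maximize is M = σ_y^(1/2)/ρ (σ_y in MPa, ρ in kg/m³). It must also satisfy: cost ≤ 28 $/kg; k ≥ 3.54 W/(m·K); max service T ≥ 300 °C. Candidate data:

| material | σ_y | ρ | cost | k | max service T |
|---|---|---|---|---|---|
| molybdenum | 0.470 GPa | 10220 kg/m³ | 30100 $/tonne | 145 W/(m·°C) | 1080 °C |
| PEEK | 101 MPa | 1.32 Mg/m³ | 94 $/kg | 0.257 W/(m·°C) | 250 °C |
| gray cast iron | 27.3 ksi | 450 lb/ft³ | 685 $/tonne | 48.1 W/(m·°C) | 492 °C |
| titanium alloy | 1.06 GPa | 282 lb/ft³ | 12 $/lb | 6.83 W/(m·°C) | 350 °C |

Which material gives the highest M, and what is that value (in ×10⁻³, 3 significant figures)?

Screen on constraints: cost ≤ 28 $/kg; k ≥ 3.54 W/(m·K); max service T ≥ 300 °C. Survivors: gray cast iron, titanium alloy.
Convert each candidate to consistent units, then evaluate M:
  gray cast iron: σ_y = 188.2 MPa, ρ = 7208 kg/m³
  titanium alloy: σ_y = 1060 MPa, ρ = 4517 kg/m³
  titanium alloy: M = 7.21×10⁻³
  gray cast iron: M = 1.90×10⁻³
Titanium alloy has the largest M.

titanium alloy, M = 7.21×10⁻³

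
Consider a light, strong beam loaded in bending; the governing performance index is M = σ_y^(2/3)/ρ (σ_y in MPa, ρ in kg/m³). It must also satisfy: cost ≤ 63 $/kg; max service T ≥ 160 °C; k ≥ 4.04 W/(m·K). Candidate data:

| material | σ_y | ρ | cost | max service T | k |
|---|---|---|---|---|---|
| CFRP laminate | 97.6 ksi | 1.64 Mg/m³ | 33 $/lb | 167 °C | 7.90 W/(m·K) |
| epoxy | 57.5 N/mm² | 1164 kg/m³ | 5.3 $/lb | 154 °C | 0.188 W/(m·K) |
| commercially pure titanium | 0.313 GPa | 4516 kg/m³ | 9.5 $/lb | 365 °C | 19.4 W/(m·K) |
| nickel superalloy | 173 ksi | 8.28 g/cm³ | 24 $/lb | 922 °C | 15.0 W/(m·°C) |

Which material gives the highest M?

nickel superalloy

Screen on constraints: cost ≤ 63 $/kg; max service T ≥ 160 °C; k ≥ 4.04 W/(m·K). Survivors: commercially pure titanium, nickel superalloy.
Convert each candidate to consistent units, then evaluate M:
  commercially pure titanium: σ_y = 313.0 MPa, ρ = 4516 kg/m³
  nickel superalloy: σ_y = 1193 MPa, ρ = 8280 kg/m³
  nickel superalloy: M = 13.6×10⁻³
  commercially pure titanium: M = 10.2×10⁻³
Nickel superalloy ranks first.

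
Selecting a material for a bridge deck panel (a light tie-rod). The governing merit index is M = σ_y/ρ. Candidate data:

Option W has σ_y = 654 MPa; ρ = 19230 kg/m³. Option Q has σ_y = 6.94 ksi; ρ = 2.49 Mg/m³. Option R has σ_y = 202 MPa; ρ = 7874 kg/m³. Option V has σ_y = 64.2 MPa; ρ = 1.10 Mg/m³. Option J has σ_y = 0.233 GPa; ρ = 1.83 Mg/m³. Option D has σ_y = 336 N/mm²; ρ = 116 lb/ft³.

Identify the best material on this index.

Convert each candidate to consistent units, then evaluate M:
  option W: σ_y = 654.0 MPa, ρ = 19230 kg/m³
  option Q: σ_y = 47.85 MPa, ρ = 2490 kg/m³
  option R: σ_y = 202.0 MPa, ρ = 7874 kg/m³
  option V: σ_y = 64.20 MPa, ρ = 1100 kg/m³
  option J: σ_y = 233.0 MPa, ρ = 1830 kg/m³
  option D: σ_y = 336.0 MPa, ρ = 1858 kg/m³
  option D: M = 181 kN·m/kg
  option J: M = 127 kN·m/kg
  option V: M = 58.4 kN·m/kg
  option W: M = 34.0 kN·m/kg
  option R: M = 25.7 kN·m/kg
  option Q: M = 19.2 kN·m/kg
Option D has the largest M.

option D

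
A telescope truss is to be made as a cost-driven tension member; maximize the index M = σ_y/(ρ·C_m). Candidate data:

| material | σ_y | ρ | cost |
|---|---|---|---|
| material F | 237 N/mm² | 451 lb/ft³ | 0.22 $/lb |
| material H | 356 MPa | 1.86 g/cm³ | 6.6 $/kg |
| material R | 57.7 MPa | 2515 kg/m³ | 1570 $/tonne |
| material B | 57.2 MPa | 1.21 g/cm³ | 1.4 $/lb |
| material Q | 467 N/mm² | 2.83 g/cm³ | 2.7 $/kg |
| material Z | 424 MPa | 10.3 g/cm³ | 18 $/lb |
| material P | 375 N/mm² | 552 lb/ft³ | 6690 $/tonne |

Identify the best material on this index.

material F

Convert each candidate to consistent units, then evaluate M:
  material F: σ_y = 237.0 MPa, ρ = 7224 kg/m³, cost = 0.4850 $/kg
  material H: σ_y = 356.0 MPa, ρ = 1860 kg/m³, cost = 6.600 $/kg
  material R: σ_y = 57.70 MPa, ρ = 2515 kg/m³, cost = 1.570 $/kg
  material B: σ_y = 57.20 MPa, ρ = 1210 kg/m³, cost = 3.086 $/kg
  material Q: σ_y = 467.0 MPa, ρ = 2830 kg/m³, cost = 2.700 $/kg
  material Z: σ_y = 424.0 MPa, ρ = 10300 kg/m³, cost = 39.68 $/kg
  material P: σ_y = 375.0 MPa, ρ = 8842 kg/m³, cost = 6.690 $/kg
  material F: M = 67.6 kN·m per $
  material Q: M = 61.1 kN·m per $
  material H: M = 29.0 kN·m per $
  material B: M = 15.3 kN·m per $
  material R: M = 14.6 kN·m per $
  material P: M = 6.34 kN·m per $
  material Z: M = 1.04 kN·m per $
Material F has the largest M.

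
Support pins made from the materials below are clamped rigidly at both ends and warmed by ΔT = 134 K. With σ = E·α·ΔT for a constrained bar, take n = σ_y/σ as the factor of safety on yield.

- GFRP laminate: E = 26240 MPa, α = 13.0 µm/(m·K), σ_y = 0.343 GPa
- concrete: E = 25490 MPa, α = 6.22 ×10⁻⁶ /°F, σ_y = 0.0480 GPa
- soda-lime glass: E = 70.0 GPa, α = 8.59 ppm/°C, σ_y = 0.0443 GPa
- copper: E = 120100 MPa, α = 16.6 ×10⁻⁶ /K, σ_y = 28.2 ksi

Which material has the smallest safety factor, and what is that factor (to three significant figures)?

Converting E to GPa, α to ×10⁻⁶/K, σ_y to MPa, then σ and n for each:
  GFRP laminate: E = 26.24, α = 13.0, σ_y = 343.0 → σ = 45.7 MPa, n = 7.50
  concrete: E = 25.49, α = 11.2, σ_y = 48.00 → σ = 38.2 MPa, n = 1.26
  soda-lime glass: E = 70.00, α = 8.59, σ_y = 44.30 → σ = 80.6 MPa, n = 0.550
  copper: E = 120.1, α = 16.6, σ_y = 194.4 → σ = 267 MPa, n = 0.728
Smallest n: soda-lime glass with n = 0.550.

soda-lime glass, n = 0.550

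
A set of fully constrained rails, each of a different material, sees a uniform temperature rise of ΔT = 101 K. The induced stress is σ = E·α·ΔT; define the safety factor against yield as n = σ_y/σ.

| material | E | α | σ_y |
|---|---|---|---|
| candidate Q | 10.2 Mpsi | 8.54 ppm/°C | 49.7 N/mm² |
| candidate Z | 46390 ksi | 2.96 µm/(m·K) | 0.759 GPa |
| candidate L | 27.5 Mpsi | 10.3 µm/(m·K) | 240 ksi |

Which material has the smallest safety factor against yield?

Per material, after unit conversion:
  candidate Q: E = 70.33, α = 8.54, σ_y = 49.70 → σ = 60.7 MPa, n = 0.819
  candidate Z: E = 319.8, α = 2.96, σ_y = 759.0 → σ = 95.6 MPa, n = 7.94
  candidate L: E = 189.6, α = 10.3, σ_y = 1655 → σ = 197 MPa, n = 8.39
The minimum is candidate Q at n = 0.819.

candidate Q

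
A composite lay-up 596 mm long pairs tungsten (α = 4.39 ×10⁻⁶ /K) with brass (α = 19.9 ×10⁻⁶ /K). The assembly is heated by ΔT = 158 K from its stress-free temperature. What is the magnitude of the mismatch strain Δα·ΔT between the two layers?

Δα = |4.39 − 19.9|×10⁻⁶/K = 15.5×10⁻⁶/K.
Mismatch strain = Δα·ΔT = 15.5×10⁻⁶ × 158.0 = 2.45×10⁻³.

2.45×10⁻³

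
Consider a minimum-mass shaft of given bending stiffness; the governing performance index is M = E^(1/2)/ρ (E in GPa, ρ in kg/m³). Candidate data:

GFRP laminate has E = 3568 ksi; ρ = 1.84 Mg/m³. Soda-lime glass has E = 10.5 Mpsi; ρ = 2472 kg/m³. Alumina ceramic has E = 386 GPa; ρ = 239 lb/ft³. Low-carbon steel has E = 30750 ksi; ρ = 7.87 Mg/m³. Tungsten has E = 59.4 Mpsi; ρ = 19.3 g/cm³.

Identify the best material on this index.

In SI units:
  GFRP laminate: E = 24.60 GPa, ρ = 1840 kg/m³
  soda-lime glass: E = 72.39 GPa, ρ = 2472 kg/m³
  alumina ceramic: E = 386.0 GPa, ρ = 3828 kg/m³
  low-carbon steel: E = 212.0 GPa, ρ = 7870 kg/m³
  tungsten: E = 409.5 GPa, ρ = 19300 kg/m³
  alumina ceramic: M = 5.13×10⁻³
  soda-lime glass: M = 3.44×10⁻³
  GFRP laminate: M = 2.70×10⁻³
  low-carbon steel: M = 1.85×10⁻³
  tungsten: M = 1.05×10⁻³
Alumina ceramic has the largest M.

alumina ceramic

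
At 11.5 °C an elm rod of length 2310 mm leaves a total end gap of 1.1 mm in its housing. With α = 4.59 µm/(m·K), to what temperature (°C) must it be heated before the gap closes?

α·L₀·ΔT = 1.1 mm ⇒ ΔT = 1.1 / (4.59×10⁻⁶ × 2310.0) = 103.7 K.
T = 11.5 + 103.7 = 115.2 °C.

115 °C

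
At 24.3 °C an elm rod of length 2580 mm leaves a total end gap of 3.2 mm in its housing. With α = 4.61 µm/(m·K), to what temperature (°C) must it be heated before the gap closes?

293 °C

α·L₀·ΔT = 3.2 mm ⇒ ΔT = 3.2 / (4.61×10⁻⁶ × 2580.0) = 269.0 K.
T = 24.3 + 269.0 = 293.3 °C.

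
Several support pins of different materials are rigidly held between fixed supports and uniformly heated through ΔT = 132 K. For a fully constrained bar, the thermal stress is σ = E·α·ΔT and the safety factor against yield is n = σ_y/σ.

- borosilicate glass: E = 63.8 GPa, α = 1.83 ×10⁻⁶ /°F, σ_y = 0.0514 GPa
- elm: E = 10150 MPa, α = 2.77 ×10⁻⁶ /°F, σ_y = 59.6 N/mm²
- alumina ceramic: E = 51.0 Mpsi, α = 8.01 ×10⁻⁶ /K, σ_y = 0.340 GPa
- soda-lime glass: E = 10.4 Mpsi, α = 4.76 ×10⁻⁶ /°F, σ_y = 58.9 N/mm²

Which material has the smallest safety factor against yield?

Converting E to GPa, α to ×10⁻⁶/K, σ_y to MPa, then σ and n for each:
  borosilicate glass: E = 63.80, α = 3.29, σ_y = 51.40 → σ = 27.7 MPa, n = 1.85
  elm: E = 10.15, α = 4.99, σ_y = 59.60 → σ = 6.68 MPa, n = 8.92
  alumina ceramic: E = 351.6, α = 8.01, σ_y = 340.0 → σ = 372 MPa, n = 0.914
  soda-lime glass: E = 71.71, α = 8.57, σ_y = 58.90 → σ = 81.1 MPa, n = 0.726
Smallest n: soda-lime glass with n = 0.726.

soda-lime glass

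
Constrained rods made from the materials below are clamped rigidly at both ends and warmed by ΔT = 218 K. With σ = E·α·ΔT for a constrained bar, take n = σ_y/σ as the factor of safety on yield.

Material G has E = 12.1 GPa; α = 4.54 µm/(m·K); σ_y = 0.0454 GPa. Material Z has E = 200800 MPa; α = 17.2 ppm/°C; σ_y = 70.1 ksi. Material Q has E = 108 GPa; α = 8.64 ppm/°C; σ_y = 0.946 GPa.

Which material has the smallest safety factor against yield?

Converting E to GPa, α to ×10⁻⁶/K, σ_y to MPa, then σ and n for each:
  material G: E = 12.10, α = 4.54, σ_y = 45.40 → σ = 12.0 MPa, n = 3.79
  material Z: E = 200.8, α = 17.2, σ_y = 483.3 → σ = 753 MPa, n = 0.642
  material Q: E = 108.0, α = 8.64, σ_y = 946.0 → σ = 203 MPa, n = 4.65
The minimum is material Z at n = 0.642.

material Z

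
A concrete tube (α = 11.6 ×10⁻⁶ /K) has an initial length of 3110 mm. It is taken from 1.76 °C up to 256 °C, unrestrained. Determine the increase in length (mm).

ΔT = 256 − 1.76 = 254.2 K.
ΔL = α·L₀·ΔT = 11.6×10⁻⁶ × 3110 mm × 254.2 K = 9.17 mm.

9.17 mm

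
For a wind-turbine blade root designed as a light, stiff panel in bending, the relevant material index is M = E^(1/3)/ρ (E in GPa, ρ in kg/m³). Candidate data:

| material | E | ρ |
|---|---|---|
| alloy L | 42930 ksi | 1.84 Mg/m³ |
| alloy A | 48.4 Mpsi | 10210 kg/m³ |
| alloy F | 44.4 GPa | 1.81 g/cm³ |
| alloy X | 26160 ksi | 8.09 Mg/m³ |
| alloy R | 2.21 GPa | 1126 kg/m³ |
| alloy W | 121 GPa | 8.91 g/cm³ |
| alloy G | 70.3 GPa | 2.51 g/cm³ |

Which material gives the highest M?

Convert each candidate to consistent units, then evaluate M:
  alloy L: E = 296.0 GPa, ρ = 1840 kg/m³
  alloy A: E = 333.7 GPa, ρ = 10210 kg/m³
  alloy F: E = 44.40 GPa, ρ = 1810 kg/m³
  alloy X: E = 180.4 GPa, ρ = 8090 kg/m³
  alloy R: E = 2.210 GPa, ρ = 1126 kg/m³
  alloy W: E = 121.0 GPa, ρ = 8910 kg/m³
  alloy G: E = 70.30 GPa, ρ = 2510 kg/m³
  alloy L: M = 3.62×10⁻³
  alloy F: M = 1.96×10⁻³
  alloy G: M = 1.64×10⁻³
  alloy R: M = 1.16×10⁻³
  alloy X: M = 0.698×10⁻³
  alloy A: M = 0.679×10⁻³
  alloy W: M = 0.555×10⁻³
Alloy L ranks first.

alloy L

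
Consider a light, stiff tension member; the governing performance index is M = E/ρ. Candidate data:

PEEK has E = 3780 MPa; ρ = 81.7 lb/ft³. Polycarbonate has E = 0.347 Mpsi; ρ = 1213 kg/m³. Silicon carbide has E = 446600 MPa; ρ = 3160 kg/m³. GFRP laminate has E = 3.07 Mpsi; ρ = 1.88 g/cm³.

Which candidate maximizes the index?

Normalizing units and computing the index:
  PEEK: E = 3.780 GPa, ρ = 1309 kg/m³
  polycarbonate: E = 2.392 GPa, ρ = 1213 kg/m³
  silicon carbide: E = 446.6 GPa, ρ = 3160 kg/m³
  GFRP laminate: E = 21.17 GPa, ρ = 1880 kg/m³
  silicon carbide: M = 141 MN·m/kg
  GFRP laminate: M = 11.3 MN·m/kg
  PEEK: M = 2.89 MN·m/kg
  polycarbonate: M = 1.97 MN·m/kg
The maximum is for silicon carbide.

silicon carbide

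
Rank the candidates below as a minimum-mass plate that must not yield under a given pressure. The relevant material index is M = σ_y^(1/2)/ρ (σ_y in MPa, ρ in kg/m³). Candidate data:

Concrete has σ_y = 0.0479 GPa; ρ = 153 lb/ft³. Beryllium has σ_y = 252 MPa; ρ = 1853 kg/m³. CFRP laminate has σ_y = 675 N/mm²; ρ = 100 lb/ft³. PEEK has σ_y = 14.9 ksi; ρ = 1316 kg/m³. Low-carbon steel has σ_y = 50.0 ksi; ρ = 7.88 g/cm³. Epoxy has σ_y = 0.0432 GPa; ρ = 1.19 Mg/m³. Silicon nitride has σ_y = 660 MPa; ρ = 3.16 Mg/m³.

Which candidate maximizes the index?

In SI units:
  concrete: σ_y = 47.90 MPa, ρ = 2451 kg/m³
  beryllium: σ_y = 252.0 MPa, ρ = 1853 kg/m³
  CFRP laminate: σ_y = 675.0 MPa, ρ = 1602 kg/m³
  PEEK: σ_y = 102.7 MPa, ρ = 1316 kg/m³
  low-carbon steel: σ_y = 344.7 MPa, ρ = 7880 kg/m³
  epoxy: σ_y = 43.20 MPa, ρ = 1190 kg/m³
  silicon nitride: σ_y = 660.0 MPa, ρ = 3160 kg/m³
  CFRP laminate: M = 16.2×10⁻³
  beryllium: M = 8.57×10⁻³
  silicon nitride: M = 8.13×10⁻³
  PEEK: M = 7.70×10⁻³
  epoxy: M = 5.52×10⁻³
  concrete: M = 2.82×10⁻³
  low-carbon steel: M = 2.36×10⁻³
The maximum is for CFRP laminate.

CFRP laminate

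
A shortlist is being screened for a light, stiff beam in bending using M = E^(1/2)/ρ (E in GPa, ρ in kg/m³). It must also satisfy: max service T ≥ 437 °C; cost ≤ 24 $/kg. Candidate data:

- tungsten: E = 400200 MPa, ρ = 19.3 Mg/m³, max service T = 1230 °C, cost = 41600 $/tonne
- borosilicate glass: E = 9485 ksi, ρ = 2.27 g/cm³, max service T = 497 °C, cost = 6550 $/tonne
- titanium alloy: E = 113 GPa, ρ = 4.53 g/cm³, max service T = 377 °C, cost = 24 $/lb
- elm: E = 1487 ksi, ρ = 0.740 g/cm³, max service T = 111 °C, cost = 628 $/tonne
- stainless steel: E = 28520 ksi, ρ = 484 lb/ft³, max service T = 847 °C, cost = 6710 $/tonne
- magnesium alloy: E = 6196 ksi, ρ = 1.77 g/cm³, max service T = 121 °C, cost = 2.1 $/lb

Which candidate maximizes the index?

Screen on constraints: max service T ≥ 437 °C; cost ≤ 24 $/kg. Survivors: borosilicate glass, stainless steel.
Putting every candidate on a common basis:
  borosilicate glass: E = 65.40 GPa, ρ = 2270 kg/m³
  stainless steel: E = 196.6 GPa, ρ = 7753 kg/m³
  borosilicate glass: M = 3.56×10⁻³
  stainless steel: M = 1.81×10⁻³
The maximum is for borosilicate glass.

borosilicate glass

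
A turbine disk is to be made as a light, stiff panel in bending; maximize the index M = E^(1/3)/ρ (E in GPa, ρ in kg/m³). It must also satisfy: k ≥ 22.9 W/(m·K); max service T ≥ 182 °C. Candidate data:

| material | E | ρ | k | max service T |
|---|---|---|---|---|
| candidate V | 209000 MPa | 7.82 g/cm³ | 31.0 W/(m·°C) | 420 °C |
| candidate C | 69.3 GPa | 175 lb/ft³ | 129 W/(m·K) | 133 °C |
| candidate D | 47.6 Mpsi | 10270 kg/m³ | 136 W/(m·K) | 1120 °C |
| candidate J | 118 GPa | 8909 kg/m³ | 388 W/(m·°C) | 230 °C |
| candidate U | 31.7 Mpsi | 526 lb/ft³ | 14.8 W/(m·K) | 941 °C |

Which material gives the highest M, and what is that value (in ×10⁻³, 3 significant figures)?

Screen on constraints: k ≥ 22.9 W/(m·K); max service T ≥ 182 °C. Survivors: candidate V, candidate D, candidate J.
In SI units:
  candidate V: E = 209.0 GPa, ρ = 7820 kg/m³
  candidate D: E = 328.2 GPa, ρ = 10270 kg/m³
  candidate J: E = 118.0 GPa, ρ = 8909 kg/m³
  candidate V: M = 0.759×10⁻³
  candidate D: M = 0.672×10⁻³
  candidate J: M = 0.551×10⁻³
The maximum is for candidate V.

candidate V, M = 0.759×10⁻³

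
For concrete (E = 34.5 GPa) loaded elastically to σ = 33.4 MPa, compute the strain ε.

ε = σ/E = 33.4 / 34500 = 9.68×10⁻⁴.

9.68×10⁻⁴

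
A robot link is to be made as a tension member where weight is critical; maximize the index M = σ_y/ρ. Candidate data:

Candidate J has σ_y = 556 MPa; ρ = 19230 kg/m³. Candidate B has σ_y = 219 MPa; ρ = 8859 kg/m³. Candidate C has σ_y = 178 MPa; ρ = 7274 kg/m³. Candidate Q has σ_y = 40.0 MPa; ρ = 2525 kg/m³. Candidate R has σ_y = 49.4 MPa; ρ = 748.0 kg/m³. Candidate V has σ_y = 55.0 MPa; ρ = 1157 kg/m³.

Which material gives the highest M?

Computing M directly (units already consistent):
  candidate R: M = 66.0 kN·m/kg
  candidate V: M = 47.5 kN·m/kg
  candidate J: M = 28.9 kN·m/kg
  candidate B: M = 24.7 kN·m/kg
  candidate C: M = 24.5 kN·m/kg
  candidate Q: M = 15.8 kN·m/kg
Highest index: candidate R.

candidate R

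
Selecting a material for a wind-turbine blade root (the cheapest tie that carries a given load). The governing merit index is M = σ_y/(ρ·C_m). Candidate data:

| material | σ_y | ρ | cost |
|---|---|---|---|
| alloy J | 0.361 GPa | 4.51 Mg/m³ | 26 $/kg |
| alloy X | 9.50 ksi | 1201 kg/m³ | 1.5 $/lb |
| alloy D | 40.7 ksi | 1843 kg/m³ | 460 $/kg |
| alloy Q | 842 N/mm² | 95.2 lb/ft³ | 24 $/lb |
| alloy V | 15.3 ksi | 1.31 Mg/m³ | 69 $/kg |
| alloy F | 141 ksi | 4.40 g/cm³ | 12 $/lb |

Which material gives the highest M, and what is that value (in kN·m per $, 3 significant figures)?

After converting to SI:
  alloy J: σ_y = 361.0 MPa, ρ = 4510 kg/m³, cost = 26.00 $/kg
  alloy X: σ_y = 65.50 MPa, ρ = 1201 kg/m³, cost = 3.307 $/kg
  alloy D: σ_y = 280.6 MPa, ρ = 1843 kg/m³, cost = 460.0 $/kg
  alloy Q: σ_y = 842.0 MPa, ρ = 1525 kg/m³, cost = 52.91 $/kg
  alloy V: σ_y = 105.5 MPa, ρ = 1310 kg/m³, cost = 69.00 $/kg
  alloy F: σ_y = 972.2 MPa, ρ = 4400 kg/m³, cost = 26.46 $/kg
  alloy X: M = 16.5 kN·m per $
  alloy Q: M = 10.4 kN·m per $
  alloy F: M = 8.35 kN·m per $
  alloy J: M = 3.08 kN·m per $
  alloy V: M = 1.17 kN·m per $
  alloy D: M = 0.331 kN·m per $
Highest index: alloy X.

alloy X, M = 16.5 kN·m per $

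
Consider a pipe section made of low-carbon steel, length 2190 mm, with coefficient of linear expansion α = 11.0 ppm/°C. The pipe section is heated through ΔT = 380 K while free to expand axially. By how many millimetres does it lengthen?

9.15 mm

ΔL = α·L₀·ΔT = 11.0×10⁻⁶ × 2190 mm × 380.0 K = 9.15 mm.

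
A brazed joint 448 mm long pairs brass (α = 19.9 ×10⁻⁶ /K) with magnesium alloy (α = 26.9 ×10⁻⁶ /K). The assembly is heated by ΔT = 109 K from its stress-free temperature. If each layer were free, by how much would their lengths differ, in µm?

Δα = |19.9 − 26.9|×10⁻⁶/K = 7.00×10⁻⁶/K.
ΔL_mismatch = Δα·L·ΔT = 7.00×10⁻⁶ × 448.0 mm × 109.0 K = 342 µm.

342 µm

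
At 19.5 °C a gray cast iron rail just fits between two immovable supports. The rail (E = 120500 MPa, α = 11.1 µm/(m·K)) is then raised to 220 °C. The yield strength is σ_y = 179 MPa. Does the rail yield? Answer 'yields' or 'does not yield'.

E = 120500 MPa = 120.5 GPa.
ΔT = 200.5 K. Constrained thermal stress σ = E·α·ΔT = 120.5×10³ MPa × 11.1×10⁻⁶ × 200.5 = 268 MPa (compressive).
Compare to σ_y = 179 MPa: σ ≥ σ_y, so it yields.

yields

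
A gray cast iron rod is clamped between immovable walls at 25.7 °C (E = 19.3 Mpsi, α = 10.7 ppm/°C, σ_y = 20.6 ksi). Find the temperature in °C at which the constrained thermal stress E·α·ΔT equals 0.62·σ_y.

87.5 °C

E = 19.3 Mpsi = 133.1 GPa.
σ_y = 20.6 ksi = 142.0 MPa.
E·α·ΔT = 88.06 MPa ⇒ ΔT = 88.06 / (133.1×10³ × 10.7×10⁻⁶) = 61.85 K.
T = 25.7 + 61.85 = 87.55 °C.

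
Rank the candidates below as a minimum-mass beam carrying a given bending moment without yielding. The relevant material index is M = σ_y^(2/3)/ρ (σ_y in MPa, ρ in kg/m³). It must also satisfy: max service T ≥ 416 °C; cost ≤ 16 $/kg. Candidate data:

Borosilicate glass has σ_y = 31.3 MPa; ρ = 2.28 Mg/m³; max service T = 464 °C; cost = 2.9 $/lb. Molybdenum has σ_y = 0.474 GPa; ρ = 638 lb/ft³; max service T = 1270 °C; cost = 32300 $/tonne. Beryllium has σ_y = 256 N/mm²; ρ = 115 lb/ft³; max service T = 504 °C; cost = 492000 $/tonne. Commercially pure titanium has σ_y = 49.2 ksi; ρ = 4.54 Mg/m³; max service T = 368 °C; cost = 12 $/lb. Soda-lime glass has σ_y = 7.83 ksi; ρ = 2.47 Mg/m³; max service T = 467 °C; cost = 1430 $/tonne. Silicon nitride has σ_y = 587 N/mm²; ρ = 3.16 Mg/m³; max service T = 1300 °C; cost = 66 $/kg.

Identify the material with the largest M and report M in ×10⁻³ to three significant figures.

soda-lime glass, M = 5.78×10⁻³

Screen on constraints: max service T ≥ 416 °C; cost ≤ 16 $/kg. Survivors: borosilicate glass, soda-lime glass.
In SI units:
  borosilicate glass: σ_y = 31.30 MPa, ρ = 2280 kg/m³
  soda-lime glass: σ_y = 53.99 MPa, ρ = 2470 kg/m³
  soda-lime glass: M = 5.78×10⁻³
  borosilicate glass: M = 4.36×10⁻³
Highest index: soda-lime glass.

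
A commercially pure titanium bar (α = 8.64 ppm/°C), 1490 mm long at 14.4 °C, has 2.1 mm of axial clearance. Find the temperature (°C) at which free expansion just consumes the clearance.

α·L₀·ΔT = 2.1 mm ⇒ ΔT = 2.1 / (8.64×10⁻⁶ × 1490.0) = 163.1 K.
T = 14.4 + 163.1 = 177.5 °C.

178 °C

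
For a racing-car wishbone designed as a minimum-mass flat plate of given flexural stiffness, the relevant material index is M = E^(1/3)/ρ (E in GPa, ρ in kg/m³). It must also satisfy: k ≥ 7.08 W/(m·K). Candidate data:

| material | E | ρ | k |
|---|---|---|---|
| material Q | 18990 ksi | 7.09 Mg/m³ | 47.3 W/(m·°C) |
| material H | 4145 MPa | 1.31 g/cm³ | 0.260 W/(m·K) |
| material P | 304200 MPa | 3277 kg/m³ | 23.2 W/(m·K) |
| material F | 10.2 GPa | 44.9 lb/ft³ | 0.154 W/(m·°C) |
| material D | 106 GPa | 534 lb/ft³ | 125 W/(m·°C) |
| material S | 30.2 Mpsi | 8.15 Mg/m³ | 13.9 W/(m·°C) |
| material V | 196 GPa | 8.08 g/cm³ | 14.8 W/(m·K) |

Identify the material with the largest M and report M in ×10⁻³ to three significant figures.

material P, M = 2.05×10⁻³

Screen on constraints: k ≥ 7.08 W/(m·K). Survivors: material Q, material P, material D, material S, material V.
Convert each candidate to consistent units, then evaluate M:
  material Q: E = 130.9 GPa, ρ = 7090 kg/m³
  material P: E = 304.2 GPa, ρ = 3277 kg/m³
  material D: E = 106.0 GPa, ρ = 8554 kg/m³
  material S: E = 208.2 GPa, ρ = 8150 kg/m³
  material V: E = 196.0 GPa, ρ = 8080 kg/m³
  material P: M = 2.05×10⁻³
  material S: M = 0.727×10⁻³
  material V: M = 0.719×10⁻³
  material Q: M = 0.716×10⁻³
  material D: M = 0.553×10⁻³
The maximum is for material P.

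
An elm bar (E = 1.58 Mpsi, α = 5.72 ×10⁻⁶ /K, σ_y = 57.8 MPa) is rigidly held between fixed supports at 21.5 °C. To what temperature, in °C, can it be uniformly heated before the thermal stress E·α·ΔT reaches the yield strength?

949 °C

E = 1.58 Mpsi = 10.89 GPa.
E·α·ΔT = 57.80 MPa ⇒ ΔT = 57.80 / (10.89×10³ × 5.72×10⁻⁶) = 927.6 K.
T = 21.5 + 927.6 = 949.1 °C.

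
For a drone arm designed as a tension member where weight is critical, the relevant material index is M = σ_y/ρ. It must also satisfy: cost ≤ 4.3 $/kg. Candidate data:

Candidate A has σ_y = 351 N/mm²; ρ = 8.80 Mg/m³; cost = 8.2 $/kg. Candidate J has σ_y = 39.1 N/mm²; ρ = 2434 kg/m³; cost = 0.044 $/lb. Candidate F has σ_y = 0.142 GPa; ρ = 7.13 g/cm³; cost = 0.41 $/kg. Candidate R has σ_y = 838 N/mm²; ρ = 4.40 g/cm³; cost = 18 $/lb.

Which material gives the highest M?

candidate F

Screen on constraints: cost ≤ 4.3 $/kg. Survivors: candidate J, candidate F.
After converting to SI:
  candidate J: σ_y = 39.10 MPa, ρ = 2434 kg/m³
  candidate F: σ_y = 142.0 MPa, ρ = 7130 kg/m³
  candidate F: M = 19.9 kN·m/kg
  candidate J: M = 16.1 kN·m/kg
The maximum is for candidate F.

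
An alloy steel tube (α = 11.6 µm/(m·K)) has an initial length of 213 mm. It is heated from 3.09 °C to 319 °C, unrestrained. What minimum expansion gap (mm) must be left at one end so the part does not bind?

0.781 mm

ΔT = 319 − 3.09 = 315.9 K.
ΔL = α·L₀·ΔT = 11.6×10⁻⁶ × 213 mm × 315.9 K = 0.781 mm.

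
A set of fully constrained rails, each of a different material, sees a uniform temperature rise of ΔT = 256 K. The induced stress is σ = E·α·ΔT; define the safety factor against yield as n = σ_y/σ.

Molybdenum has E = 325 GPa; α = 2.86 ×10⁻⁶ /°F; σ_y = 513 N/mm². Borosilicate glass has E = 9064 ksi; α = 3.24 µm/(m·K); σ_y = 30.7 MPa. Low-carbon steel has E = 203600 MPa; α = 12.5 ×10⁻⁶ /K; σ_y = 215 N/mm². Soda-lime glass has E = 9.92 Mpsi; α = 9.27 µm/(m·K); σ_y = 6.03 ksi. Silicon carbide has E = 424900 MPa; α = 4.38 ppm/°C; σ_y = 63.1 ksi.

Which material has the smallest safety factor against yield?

soda-lime glass

Per material, after unit conversion:
  molybdenum: E = 325.0, α = 5.15, σ_y = 513.0 → σ = 428 MPa, n = 1.20
  borosilicate glass: E = 62.49, α = 3.24, σ_y = 30.70 → σ = 51.8 MPa, n = 0.592
  low-carbon steel: E = 203.6, α = 12.5, σ_y = 215.0 → σ = 652 MPa, n = 0.330
  soda-lime glass: E = 68.40, α = 9.27, σ_y = 41.58 → σ = 162 MPa, n = 0.256
  silicon carbide: E = 424.9, α = 4.38, σ_y = 435.1 → σ = 476 MPa, n = 0.913
Smallest n: soda-lime glass with n = 0.256.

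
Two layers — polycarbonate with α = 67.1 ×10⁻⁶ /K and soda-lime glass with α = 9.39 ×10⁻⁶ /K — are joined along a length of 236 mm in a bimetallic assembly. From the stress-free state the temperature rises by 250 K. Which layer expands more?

α(polycarbonate) = 67.1×10⁻⁶/K vs α(soda-lime glass) = 9.39×10⁻⁶/K.
Higher α expands more for the same ΔT: polycarbonate.

polycarbonate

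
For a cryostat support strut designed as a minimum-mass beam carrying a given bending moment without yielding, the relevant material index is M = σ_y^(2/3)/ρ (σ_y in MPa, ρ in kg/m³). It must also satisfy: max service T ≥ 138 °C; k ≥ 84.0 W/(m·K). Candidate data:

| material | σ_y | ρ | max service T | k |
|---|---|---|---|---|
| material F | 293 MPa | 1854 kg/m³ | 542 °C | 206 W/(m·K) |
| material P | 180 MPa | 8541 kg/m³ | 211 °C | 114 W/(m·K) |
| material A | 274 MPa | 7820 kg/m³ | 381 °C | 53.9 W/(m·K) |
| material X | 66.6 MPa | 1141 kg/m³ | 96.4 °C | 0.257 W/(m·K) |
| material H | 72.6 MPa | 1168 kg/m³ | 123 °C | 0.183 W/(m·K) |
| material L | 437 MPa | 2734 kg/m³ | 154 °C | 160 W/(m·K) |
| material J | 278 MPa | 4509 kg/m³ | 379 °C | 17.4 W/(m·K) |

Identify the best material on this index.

material F

Screen on constraints: max service T ≥ 138 °C; k ≥ 84.0 W/(m·K). Survivors: material F, material P, material L.
Computing M directly (units already consistent):
  material F: M = 23.8×10⁻³
  material L: M = 21.1×10⁻³
  material P: M = 3.73×10⁻³
The maximum is for material F.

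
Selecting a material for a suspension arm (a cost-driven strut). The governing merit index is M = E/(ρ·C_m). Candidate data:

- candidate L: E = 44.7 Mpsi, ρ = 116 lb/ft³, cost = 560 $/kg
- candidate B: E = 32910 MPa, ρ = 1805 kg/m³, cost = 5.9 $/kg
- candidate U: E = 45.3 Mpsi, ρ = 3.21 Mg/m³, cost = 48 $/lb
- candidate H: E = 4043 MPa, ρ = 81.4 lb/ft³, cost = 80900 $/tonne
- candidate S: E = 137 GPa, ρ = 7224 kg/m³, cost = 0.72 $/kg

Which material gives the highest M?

candidate S

Putting every candidate on a common basis:
  candidate L: E = 308.2 GPa, ρ = 1858 kg/m³, cost = 560.0 $/kg
  candidate B: E = 32.91 GPa, ρ = 1805 kg/m³, cost = 5.900 $/kg
  candidate U: E = 312.3 GPa, ρ = 3210 kg/m³, cost = 105.8 $/kg
  candidate H: E = 4.043 GPa, ρ = 1304 kg/m³, cost = 80.90 $/kg
  candidate S: E = 137.0 GPa, ρ = 7224 kg/m³, cost = 0.7200 $/kg
  candidate S: M = 26.3 MN·m per $
  candidate B: M = 3.09 MN·m per $
  candidate U: M = 0.919 MN·m per $
  candidate L: M = 0.296 MN·m per $
  candidate H: M = 0.0383 MN·m per $
Highest index: candidate S.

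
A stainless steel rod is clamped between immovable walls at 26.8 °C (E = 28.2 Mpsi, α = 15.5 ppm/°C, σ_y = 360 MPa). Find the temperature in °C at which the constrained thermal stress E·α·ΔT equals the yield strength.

E = 28.2 Mpsi = 194.4 GPa.
E·α·ΔT = 360.0 MPa ⇒ ΔT = 360.0 / (194.4×10³ × 15.5×10⁻⁶) = 119.5 K.
T = 26.8 + 119.5 = 146.3 °C.

146 °C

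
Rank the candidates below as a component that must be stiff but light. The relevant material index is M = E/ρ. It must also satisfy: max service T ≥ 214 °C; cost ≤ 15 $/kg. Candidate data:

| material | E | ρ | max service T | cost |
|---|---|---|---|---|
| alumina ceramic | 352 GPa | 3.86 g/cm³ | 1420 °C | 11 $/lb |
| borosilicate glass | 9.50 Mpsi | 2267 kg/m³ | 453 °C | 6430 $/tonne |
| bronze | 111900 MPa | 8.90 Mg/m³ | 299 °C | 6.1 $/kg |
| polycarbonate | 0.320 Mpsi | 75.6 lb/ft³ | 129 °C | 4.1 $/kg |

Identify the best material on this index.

Screen on constraints: max service T ≥ 214 °C; cost ≤ 15 $/kg. Survivors: borosilicate glass, bronze.
Normalizing units and computing the index:
  borosilicate glass: E = 65.50 GPa, ρ = 2267 kg/m³
  bronze: E = 111.9 GPa, ρ = 8900 kg/m³
  borosilicate glass: M = 28.9 MN·m/kg
  bronze: M = 12.6 MN·m/kg
Borosilicate glass ranks first.

borosilicate glass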